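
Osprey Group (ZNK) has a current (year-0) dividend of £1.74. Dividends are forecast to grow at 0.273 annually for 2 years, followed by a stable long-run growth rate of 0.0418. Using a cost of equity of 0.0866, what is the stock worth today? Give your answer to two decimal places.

Two-stage DDM. Project D₁…D_2 at 0.273, terminal growth 0.0418, discount at r = 0.0866.
D_1 = 2.2150
D_2 = 2.8197
Terminal value at t=2: TV = D_3/(r−g) = 2.9376/(0.0866−0.0418) = 65.5711
P₀ = 2.2150/(1+0.0866)^1 + 2.8197/(1+0.0866)^2 + 65.5711/(1+0.0866)^2 = 59.9625

£59.96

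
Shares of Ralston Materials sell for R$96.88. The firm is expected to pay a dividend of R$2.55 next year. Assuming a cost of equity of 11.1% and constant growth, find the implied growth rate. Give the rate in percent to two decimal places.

From P₀ = D₁/(r − g), the implied growth is g = r − D₁/P₀.
g = 0.111 − 2.55/96.88 = 0.111 − 0.02632 = 0.08468

8.47%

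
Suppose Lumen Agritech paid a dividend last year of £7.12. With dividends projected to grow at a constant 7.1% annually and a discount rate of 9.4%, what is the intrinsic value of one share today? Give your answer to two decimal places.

£331.54

Gordon growth model: P₀ = D₁/(r − g). D₁ = 7.12 × (1 + 0.071) = 7.6255.
P₀ = 7.6255 / (0.094 − 0.071) = 7.6255 / 0.023 = 331.5443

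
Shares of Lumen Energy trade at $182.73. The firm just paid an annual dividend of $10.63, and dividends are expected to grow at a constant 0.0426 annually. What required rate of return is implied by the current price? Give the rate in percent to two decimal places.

Rearranging the constant-growth DDM: r = D₁/P₀ + g.
D₁ = 10.63 × (1 + 0.0426) = 11.0828.
r = 11.0828 / 182.73 + 0.0426 = 0.06065 + 0.0426 = 0.10325

10.33%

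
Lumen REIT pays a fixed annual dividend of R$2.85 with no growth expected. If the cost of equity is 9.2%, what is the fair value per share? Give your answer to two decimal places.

Zero-growth DDM (perpetuity): P₀ = D/r = 2.85 / 0.092 = 30.9783

R$30.98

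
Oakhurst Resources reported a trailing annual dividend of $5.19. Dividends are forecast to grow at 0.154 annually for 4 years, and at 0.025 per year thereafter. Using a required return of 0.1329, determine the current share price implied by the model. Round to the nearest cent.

Two-stage DDM. Project D₁…D_4 at 0.154, terminal growth 0.025, discount at r = 0.1329.
D_1 = 5.9893
D_2 = 6.9116
D_3 = 7.9760
D_4 = 9.2043
Terminal value at t=4: TV = D_5/(r−g) = 9.4344/(0.1329−0.025) = 87.4366
P₀ = 5.9893/(1+0.1329)^1 + 6.9116/(1+0.1329)^2 + 7.9760/(1+0.1329)^3 + 9.2043/(1+0.1329)^4 + 87.4366/(1+0.1329)^4 = 74.8243

$74.82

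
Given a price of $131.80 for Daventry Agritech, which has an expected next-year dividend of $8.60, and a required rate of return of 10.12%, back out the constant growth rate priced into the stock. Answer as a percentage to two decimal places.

3.59%

From P₀ = D₁/(r − g), the implied growth is g = r − D₁/P₀.
g = 0.1012 − 8.60/131.80 = 0.1012 − 0.06525 = 0.03595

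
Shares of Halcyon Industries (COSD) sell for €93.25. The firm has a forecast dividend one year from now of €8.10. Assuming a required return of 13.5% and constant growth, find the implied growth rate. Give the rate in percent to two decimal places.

4.81%

From P₀ = D₁/(r − g), the implied growth is g = r − D₁/P₀.
g = 0.135 − 8.10/93.25 = 0.135 − 0.08686 = 0.04814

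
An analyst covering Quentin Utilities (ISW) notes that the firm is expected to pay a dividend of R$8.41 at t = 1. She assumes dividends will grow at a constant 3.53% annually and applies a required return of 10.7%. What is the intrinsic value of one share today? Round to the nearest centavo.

R$117.29

Gordon growth model: P₀ = D₁/(r − g), with D₁ = 8.41 given directly.
P₀ = 8.4100 / (0.107 − 0.0353) = 8.4100 / 0.0717 = 117.2943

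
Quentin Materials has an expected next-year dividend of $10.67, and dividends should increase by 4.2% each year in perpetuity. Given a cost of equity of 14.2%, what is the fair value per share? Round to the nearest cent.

Gordon growth model: P₀ = D₁/(r − g), with D₁ = 10.67 given directly.
P₀ = 10.6700 / (0.142 − 0.042) = 10.6700 / 0.1 = 106.7000

$106.70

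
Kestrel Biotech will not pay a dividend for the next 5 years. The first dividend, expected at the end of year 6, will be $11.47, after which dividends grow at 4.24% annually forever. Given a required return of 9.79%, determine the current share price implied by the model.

$129.56

Deferred-dividend DDM. At t=5 the remaining stream is a growing perpetuity with first payment D_6 = 11.47.
V_5 = D_6/(r−g) = 11.47/(0.0979−0.0424) = 206.6667
P₀ = V_5/(1+r)^5 = 206.6667/(1+0.0979)^5 = 129.5557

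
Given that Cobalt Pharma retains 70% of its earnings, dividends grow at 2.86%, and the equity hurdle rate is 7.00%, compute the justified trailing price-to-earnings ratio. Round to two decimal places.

Payout ratio b = 1 − 0.70 = 0.30.
Justified trailing P/E = b(1+g)/(r−g) = 0.30×(1+0.0286)/(0.07−0.0286) = 7.4536

7.45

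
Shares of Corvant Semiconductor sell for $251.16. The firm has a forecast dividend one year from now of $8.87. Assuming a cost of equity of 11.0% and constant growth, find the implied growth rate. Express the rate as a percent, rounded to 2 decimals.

From P₀ = D₁/(r − g), the implied growth is g = r − D₁/P₀.
g = 0.11 − 8.87/251.16 = 0.11 − 0.03532 = 0.07468

7.47%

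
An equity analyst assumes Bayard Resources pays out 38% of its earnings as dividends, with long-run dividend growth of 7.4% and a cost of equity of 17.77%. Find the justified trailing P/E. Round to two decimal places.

3.94

Justified trailing P/E = b(1+g)/(r−g) = 0.38×(1+0.074)/(0.1777−0.074) = 3.9356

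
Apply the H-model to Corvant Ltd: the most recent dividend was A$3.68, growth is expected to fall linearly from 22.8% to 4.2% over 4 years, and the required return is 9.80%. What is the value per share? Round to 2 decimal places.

H-model: P₀ = D₀[(1+g_L) + H(g_S−g_L)]/(r−g_L), with H = 4/2 = 2.
P₀ = 3.68 × [(1+0.042) + 2×(0.228−0.042)] / (0.098−0.042)
   = 3.68 × 1.4140 / 0.056 = 92.9200

A$92.92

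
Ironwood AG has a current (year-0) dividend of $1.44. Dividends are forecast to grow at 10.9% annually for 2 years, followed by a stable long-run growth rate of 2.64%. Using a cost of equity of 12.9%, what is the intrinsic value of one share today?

$16.70

Two-stage DDM. Project D₁…D_2 at 0.109, terminal growth 0.0264, discount at r = 0.129.
D_1 = 1.5970
D_2 = 1.7710
Terminal value at t=2: TV = D_3/(r−g) = 1.8178/(0.129−0.0264) = 17.7172
P₀ = 1.5970/(1+0.129)^1 + 1.7710/(1+0.129)^2 + 17.7172/(1+0.129)^2 = 16.7037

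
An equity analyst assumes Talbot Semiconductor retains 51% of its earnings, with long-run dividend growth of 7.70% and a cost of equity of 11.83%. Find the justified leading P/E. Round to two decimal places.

Payout ratio b = 1 − 0.51 = 0.49.
Justified leading P/E = b/(r−g) = 0.49/(0.1183−0.077) = 11.8644

11.86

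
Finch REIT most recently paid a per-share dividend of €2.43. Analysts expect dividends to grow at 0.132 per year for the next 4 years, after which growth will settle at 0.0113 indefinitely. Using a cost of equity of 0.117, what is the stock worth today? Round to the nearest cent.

Two-stage DDM. Project D₁…D_4 at 0.132, terminal growth 0.0113, discount at r = 0.117.
D_1 = 2.7508
D_2 = 3.1139
D_3 = 3.5249
D_4 = 3.9902
Terminal value at t=4: TV = D_5/(r−g) = 4.0353/(0.117−0.0113) = 38.1766
P₀ = 2.7508/(1+0.117)^1 + 3.1139/(1+0.117)^2 + 3.5249/(1+0.117)^3 + 3.9902/(1+0.117)^4 + 38.1766/(1+0.117)^4 = 34.5743

€34.57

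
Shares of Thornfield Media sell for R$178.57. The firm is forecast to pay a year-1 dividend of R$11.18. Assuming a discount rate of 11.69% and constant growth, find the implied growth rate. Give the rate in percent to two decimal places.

From P₀ = D₁/(r − g), the implied growth is g = r − D₁/P₀.
g = 0.1169 − 11.18/178.57 = 0.1169 − 0.06261 = 0.05429

5.43%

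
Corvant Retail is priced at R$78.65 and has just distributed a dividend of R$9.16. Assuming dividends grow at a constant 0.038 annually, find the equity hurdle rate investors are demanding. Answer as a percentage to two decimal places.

15.89%

Rearranging the constant-growth DDM: r = D₁/P₀ + g.
D₁ = 9.16 × (1 + 0.038) = 9.5081.
r = 9.5081 / 78.65 + 0.038 = 0.12089 + 0.038 = 0.15889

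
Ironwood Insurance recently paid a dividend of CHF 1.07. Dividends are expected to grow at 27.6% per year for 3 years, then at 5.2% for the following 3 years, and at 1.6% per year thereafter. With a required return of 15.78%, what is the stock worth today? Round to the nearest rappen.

Three-stage DDM. Project D₁…D_6; terminal Gordon value at t=6 with g = 0.016; discount at r = 0.1578.
D_1 = 1.3653
D_2 = 1.7421
D_3 = 2.2230
D_4 = 2.3386
D_5 = 2.4602
D_6 = 2.5881
TV_6 = 2.6295/(0.1578−0.016) = 18.5439
P₀ = Σ Dₜ/(1+r)ᵗ + TV_6/(1+r)^6 = 15.1679

CHF 15.17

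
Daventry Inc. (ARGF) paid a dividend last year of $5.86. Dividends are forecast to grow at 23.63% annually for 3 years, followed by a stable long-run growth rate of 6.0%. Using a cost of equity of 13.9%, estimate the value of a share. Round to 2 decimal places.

Two-stage DDM. Project D₁…D_3 at 0.2363, terminal growth 0.06, discount at r = 0.139.
D_1 = 7.2447
D_2 = 8.9566
D_3 = 11.0731
Terminal value at t=3: TV = D_4/(r−g) = 11.7375/(0.139−0.06) = 148.5758
P₀ = 7.2447/(1+0.139)^1 + 8.9566/(1+0.139)^2 + 11.0731/(1+0.139)^3 + 148.5758/(1+0.139)^3 = 121.3071

$121.31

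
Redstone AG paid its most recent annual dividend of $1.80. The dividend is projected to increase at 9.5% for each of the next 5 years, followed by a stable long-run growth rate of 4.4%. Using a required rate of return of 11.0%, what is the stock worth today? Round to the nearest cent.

Two-stage DDM. Project D₁…D_5 at 0.095, terminal growth 0.044, discount at r = 0.11.
D_1 = 1.9710
D_2 = 2.1582
D_3 = 2.3633
D_4 = 2.5878
D_5 = 2.8336
Terminal value at t=5: TV = D_6/(r−g) = 2.9583/(0.11−0.044) = 44.8229
P₀ = 1.9710/(1+0.11)^1 + 2.1582/(1+0.11)^2 + 2.3633/(1+0.11)^3 + 2.5878/(1+0.11)^4 + 2.8336/(1+0.11)^5 + 44.8229/(1+0.11)^5 = 35.2418

$35.24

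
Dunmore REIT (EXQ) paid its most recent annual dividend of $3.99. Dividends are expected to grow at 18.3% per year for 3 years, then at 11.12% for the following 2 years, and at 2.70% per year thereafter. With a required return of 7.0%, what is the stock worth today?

Three-stage DDM. Project D₁…D_5; terminal Gordon value at t=5 with g = 0.027; discount at r = 0.07.
D_1 = 4.7202
D_2 = 5.5840
D_3 = 6.6058
D_4 = 7.3404
D_5 = 8.1566
TV_5 = 8.3769/(0.07−0.027) = 194.8110
P₀ = Σ Dₜ/(1+r)ᵗ + TV_5/(1+r)^5 = 164.9941

$164.99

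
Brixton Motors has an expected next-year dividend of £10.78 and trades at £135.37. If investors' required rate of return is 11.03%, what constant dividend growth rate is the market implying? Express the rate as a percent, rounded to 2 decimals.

3.07%

From P₀ = D₁/(r − g), the implied growth is g = r − D₁/P₀.
g = 0.1103 − 10.78/135.37 = 0.1103 − 0.07963 = 0.03067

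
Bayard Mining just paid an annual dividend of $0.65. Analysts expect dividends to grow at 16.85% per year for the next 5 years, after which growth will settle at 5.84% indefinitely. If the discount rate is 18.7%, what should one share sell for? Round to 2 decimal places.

$8.05

Two-stage DDM. Project D₁…D_5 at 0.1685, terminal growth 0.0584, discount at r = 0.187.
D_1 = 0.7595
D_2 = 0.8875
D_3 = 1.0370
D_4 = 1.2118
D_5 = 1.4160
Terminal value at t=5: TV = D_6/(r−g) = 1.4987/(0.187−0.0584) = 11.6538
P₀ = 0.7595/(1+0.187)^1 + 0.8875/(1+0.187)^2 + 1.0370/(1+0.187)^3 + 1.2118/(1+0.187)^4 + 1.4160/(1+0.187)^5 + 11.6538/(1+0.187)^5 = 8.0467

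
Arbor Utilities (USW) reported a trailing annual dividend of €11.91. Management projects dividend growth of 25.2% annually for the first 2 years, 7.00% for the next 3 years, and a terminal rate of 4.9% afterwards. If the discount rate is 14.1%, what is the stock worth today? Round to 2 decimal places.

Three-stage DDM. Project D₁…D_5; terminal Gordon value at t=5 with g = 0.049; discount at r = 0.141.
D_1 = 14.9113
D_2 = 18.6690
D_3 = 19.9758
D_4 = 21.3741
D_5 = 22.8703
TV_5 = 23.9909/(0.141−0.049) = 260.7711
P₀ = Σ Dₜ/(1+r)ᵗ + TV_5/(1+r)^5 = 200.1372

€200.14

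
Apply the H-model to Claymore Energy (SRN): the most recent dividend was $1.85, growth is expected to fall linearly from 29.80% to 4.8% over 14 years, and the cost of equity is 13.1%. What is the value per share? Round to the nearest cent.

H-model: P₀ = D₀[(1+g_L) + H(g_S−g_L)]/(r−g_L), with H = 14/2 = 7.
P₀ = 1.85 × [(1+0.048) + 7×(0.298−0.048)] / (0.131−0.048)
   = 1.85 × 2.7980 / 0.083 = 62.3651

$62.37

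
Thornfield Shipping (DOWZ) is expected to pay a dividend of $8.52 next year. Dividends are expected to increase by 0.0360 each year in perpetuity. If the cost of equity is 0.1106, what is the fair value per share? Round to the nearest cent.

Gordon growth model: P₀ = D₁/(r − g), with D₁ = 8.52 given directly.
P₀ = 8.5200 / (0.1106 − 0.036) = 8.5200 / 0.0746 = 114.2091

$114.21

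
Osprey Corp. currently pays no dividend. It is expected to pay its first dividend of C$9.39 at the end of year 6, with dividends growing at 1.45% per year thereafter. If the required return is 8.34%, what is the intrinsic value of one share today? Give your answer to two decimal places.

Deferred-dividend DDM. At t=5 the remaining stream is a growing perpetuity with first payment D_6 = 9.39.
V_5 = D_6/(r−g) = 9.39/(0.0834−0.0145) = 136.2845
P₀ = V_5/(1+r)^5 = 136.2845/(1+0.0834)^5 = 91.3066

C$91.31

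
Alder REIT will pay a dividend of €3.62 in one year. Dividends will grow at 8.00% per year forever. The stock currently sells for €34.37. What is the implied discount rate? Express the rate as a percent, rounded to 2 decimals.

Rearranging the constant-growth DDM: r = D₁/P₀ + g.
r = 3.6200 / 34.37 + 0.08 = 0.10532 + 0.08 = 0.18532

18.53%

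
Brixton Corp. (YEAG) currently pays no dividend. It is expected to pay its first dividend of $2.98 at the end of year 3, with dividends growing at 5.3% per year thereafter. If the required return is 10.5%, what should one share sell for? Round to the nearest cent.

$46.93

Deferred-dividend DDM. At t=2 the remaining stream is a growing perpetuity with first payment D_3 = 2.98.
V_2 = D_3/(r−g) = 2.98/(0.105−0.053) = 57.3077
P₀ = V_2/(1+r)^2 = 57.3077/(1+0.105)^2 = 46.9341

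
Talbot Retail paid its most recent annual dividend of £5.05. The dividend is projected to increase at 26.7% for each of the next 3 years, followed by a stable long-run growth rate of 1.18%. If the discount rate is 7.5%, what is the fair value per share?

£153.60

Two-stage DDM. Project D₁…D_3 at 0.267, terminal growth 0.0118, discount at r = 0.075.
D_1 = 6.3983
D_2 = 8.1067
D_3 = 10.2712
Terminal value at t=3: TV = D_4/(r−g) = 10.3924/(0.075−0.0118) = 164.4367
P₀ = 6.3983/(1+0.075)^1 + 8.1067/(1+0.075)^2 + 10.2712/(1+0.075)^3 + 164.4367/(1+0.075)^3 = 153.5999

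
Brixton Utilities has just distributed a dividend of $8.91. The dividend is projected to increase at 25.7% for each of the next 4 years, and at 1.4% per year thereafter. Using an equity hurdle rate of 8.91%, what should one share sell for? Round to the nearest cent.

$265.14

Two-stage DDM. Project D₁…D_4 at 0.257, terminal growth 0.014, discount at r = 0.0891.
D_1 = 11.1999
D_2 = 14.0782
D_3 = 17.6963
D_4 = 22.2443
Terminal value at t=4: TV = D_5/(r−g) = 22.5557/(0.0891−0.014) = 300.3425
P₀ = 11.1999/(1+0.0891)^1 + 14.0782/(1+0.0891)^2 + 17.6963/(1+0.0891)^3 + 22.2443/(1+0.0891)^4 + 300.3425/(1+0.0891)^4 = 265.1363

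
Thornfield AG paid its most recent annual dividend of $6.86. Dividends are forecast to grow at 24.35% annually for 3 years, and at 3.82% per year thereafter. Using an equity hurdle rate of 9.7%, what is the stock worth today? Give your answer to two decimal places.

Two-stage DDM. Project D₁…D_3 at 0.2435, terminal growth 0.0382, discount at r = 0.097.
D_1 = 8.5304
D_2 = 10.6076
D_3 = 13.1905
Terminal value at t=3: TV = D_4/(r−g) = 13.6944/(0.097−0.0382) = 232.8977
P₀ = 8.5304/(1+0.097)^1 + 10.6076/(1+0.097)^2 + 13.1905/(1+0.097)^3 + 232.8977/(1+0.097)^3 = 203.0015

$203.00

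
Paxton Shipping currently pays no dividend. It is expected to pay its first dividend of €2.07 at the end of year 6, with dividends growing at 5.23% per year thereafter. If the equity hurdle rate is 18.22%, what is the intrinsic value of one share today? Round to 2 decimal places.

Deferred-dividend DDM. At t=5 the remaining stream is a growing perpetuity with first payment D_6 = 2.07.
V_5 = D_6/(r−g) = 2.07/(0.1822−0.0523) = 15.9353
P₀ = V_5/(1+r)^5 = 15.9353/(1+0.1822)^5 = 6.9009

€6.90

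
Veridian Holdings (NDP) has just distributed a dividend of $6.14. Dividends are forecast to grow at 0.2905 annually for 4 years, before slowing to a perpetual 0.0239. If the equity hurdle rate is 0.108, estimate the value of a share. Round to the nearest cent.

$174.04

Two-stage DDM. Project D₁…D_4 at 0.2905, terminal growth 0.0239, discount at r = 0.108.
D_1 = 7.9237
D_2 = 10.2255
D_3 = 13.1960
D_4 = 17.0294
Terminal value at t=4: TV = D_5/(r−g) = 17.4364/(0.108−0.0239) = 207.3299
P₀ = 7.9237/(1+0.108)^1 + 10.2255/(1+0.108)^2 + 13.1960/(1+0.108)^3 + 17.0294/(1+0.108)^4 + 207.3299/(1+0.108)^4 = 174.0441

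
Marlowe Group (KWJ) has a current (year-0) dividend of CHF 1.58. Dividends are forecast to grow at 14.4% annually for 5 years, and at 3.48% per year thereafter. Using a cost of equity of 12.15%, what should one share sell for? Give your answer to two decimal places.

Two-stage DDM. Project D₁…D_5 at 0.144, terminal growth 0.0348, discount at r = 0.1215.
D_1 = 1.8075
D_2 = 2.0678
D_3 = 2.3656
D_4 = 2.7062
D_5 = 3.0959
Terminal value at t=5: TV = D_6/(r−g) = 3.2036/(0.1215−0.0348) = 36.9509
P₀ = 1.8075/(1+0.1215)^1 + 2.0678/(1+0.1215)^2 + 2.3656/(1+0.1215)^3 + 2.7062/(1+0.1215)^4 + 3.0959/(1+0.1215)^5 + 36.9509/(1+0.1215)^5 = 29.2155

CHF 29.22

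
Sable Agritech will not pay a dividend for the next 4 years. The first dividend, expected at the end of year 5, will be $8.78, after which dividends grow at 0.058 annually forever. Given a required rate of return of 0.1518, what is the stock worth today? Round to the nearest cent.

$53.18

Deferred-dividend DDM. At t=4 the remaining stream is a growing perpetuity with first payment D_5 = 8.78.
V_4 = D_5/(r−g) = 8.78/(0.1518−0.058) = 93.6034
P₀ = V_4/(1+r)^4 = 93.6034/(1+0.1518)^4 = 53.1843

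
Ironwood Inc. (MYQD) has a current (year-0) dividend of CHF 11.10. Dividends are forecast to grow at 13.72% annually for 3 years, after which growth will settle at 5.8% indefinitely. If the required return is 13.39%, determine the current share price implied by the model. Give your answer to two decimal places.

CHF 189.58

Two-stage DDM. Project D₁…D_3 at 0.1372, terminal growth 0.058, discount at r = 0.1339.
D_1 = 12.6229
D_2 = 14.3548
D_3 = 16.3243
Terminal value at t=3: TV = D_4/(r−g) = 17.2711/(0.1339−0.058) = 227.5503
P₀ = 12.6229/(1+0.1339)^1 + 14.3548/(1+0.1339)^2 + 16.3243/(1+0.1339)^3 + 227.5503/(1+0.1339)^3 = 189.5763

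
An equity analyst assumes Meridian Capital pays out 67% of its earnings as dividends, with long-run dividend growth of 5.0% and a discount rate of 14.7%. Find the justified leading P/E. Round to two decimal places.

Justified leading P/E = b/(r−g) = 0.67/(0.147−0.05) = 6.9072

6.91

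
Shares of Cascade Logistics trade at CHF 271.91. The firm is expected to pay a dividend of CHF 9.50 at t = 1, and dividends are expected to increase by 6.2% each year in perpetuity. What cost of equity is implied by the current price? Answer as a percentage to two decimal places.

9.69%

Rearranging the constant-growth DDM: r = D₁/P₀ + g.
r = 9.5000 / 271.91 + 0.062 = 0.03494 + 0.062 = 0.09694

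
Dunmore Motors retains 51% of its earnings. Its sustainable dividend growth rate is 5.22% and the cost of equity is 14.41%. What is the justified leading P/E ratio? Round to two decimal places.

Payout ratio b = 1 − 0.51 = 0.49.
Justified leading P/E = b/(r−g) = 0.49/(0.1441−0.0522) = 5.3319

5.33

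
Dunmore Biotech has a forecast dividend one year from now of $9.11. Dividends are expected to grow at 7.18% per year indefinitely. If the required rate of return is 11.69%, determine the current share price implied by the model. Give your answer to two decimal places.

$202.00

Gordon growth model: P₀ = D₁/(r − g), with D₁ = 9.11 given directly.
P₀ = 9.1100 / (0.1169 − 0.0718) = 9.1100 / 0.0451 = 201.9956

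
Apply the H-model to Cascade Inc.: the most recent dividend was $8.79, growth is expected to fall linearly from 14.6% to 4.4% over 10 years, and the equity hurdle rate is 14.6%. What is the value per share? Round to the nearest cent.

$133.92

H-model: P₀ = D₀[(1+g_L) + H(g_S−g_L)]/(r−g_L), with H = 10/2 = 5.
P₀ = 8.79 × [(1+0.044) + 5×(0.146−0.044)] / (0.146−0.044)
   = 8.79 × 1.5540 / 0.102 = 133.9182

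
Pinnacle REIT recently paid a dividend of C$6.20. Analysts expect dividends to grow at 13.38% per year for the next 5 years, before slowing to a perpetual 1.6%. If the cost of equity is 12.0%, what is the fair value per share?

Two-stage DDM. Project D₁…D_5 at 0.1338, terminal growth 0.016, discount at r = 0.12.
D_1 = 7.0296
D_2 = 7.9701
D_3 = 9.0365
D_4 = 10.2456
D_5 = 11.6165
Terminal value at t=5: TV = D_6/(r−g) = 11.8023/(0.12−0.016) = 113.4839
P₀ = 7.0296/(1+0.12)^1 + 7.9701/(1+0.12)^2 + 9.0365/(1+0.12)^3 + 10.2456/(1+0.12)^4 + 11.6165/(1+0.12)^5 + 113.4839/(1+0.12)^5 = 96.5587

C$96.56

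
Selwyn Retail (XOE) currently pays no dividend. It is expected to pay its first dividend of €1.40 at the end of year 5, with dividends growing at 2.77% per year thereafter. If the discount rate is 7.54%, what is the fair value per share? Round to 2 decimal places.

Deferred-dividend DDM. At t=4 the remaining stream is a growing perpetuity with first payment D_5 = 1.40.
V_4 = D_5/(r−g) = 1.40/(0.0754−0.0277) = 29.3501
P₀ = V_4/(1+r)^4 = 29.3501/(1+0.0754)^4 = 21.9447

€21.94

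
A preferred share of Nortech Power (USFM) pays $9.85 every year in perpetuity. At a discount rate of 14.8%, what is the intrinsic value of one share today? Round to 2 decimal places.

$66.55

Zero-growth DDM (perpetuity): P₀ = D/r = 9.85 / 0.148 = 66.5541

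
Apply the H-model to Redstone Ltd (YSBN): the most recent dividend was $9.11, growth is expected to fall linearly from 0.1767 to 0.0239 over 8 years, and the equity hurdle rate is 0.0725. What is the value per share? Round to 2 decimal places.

H-model: P₀ = D₀[(1+g_L) + H(g_S−g_L)]/(r−g_L), with H = 8/2 = 4.
P₀ = 9.11 × [(1+0.0239) + 4×(0.1767−0.0239)] / (0.0725−0.0239)
   = 9.11 × 1.6351 / 0.0486 = 306.4971

$306.50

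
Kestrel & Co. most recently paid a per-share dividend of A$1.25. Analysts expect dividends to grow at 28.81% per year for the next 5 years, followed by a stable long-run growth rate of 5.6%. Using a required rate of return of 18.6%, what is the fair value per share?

A$23.41

Two-stage DDM. Project D₁…D_5 at 0.2881, terminal growth 0.056, discount at r = 0.186.
D_1 = 1.6101
D_2 = 2.0740
D_3 = 2.6715
D_4 = 3.4412
D_5 = 4.4326
Terminal value at t=5: TV = D_6/(r−g) = 4.6808/(0.186−0.056) = 36.0063
P₀ = 1.6101/(1+0.186)^1 + 2.0740/(1+0.186)^2 + 2.6715/(1+0.186)^3 + 3.4412/(1+0.186)^4 + 4.4326/(1+0.186)^5 + 36.0063/(1+0.186)^5 = 23.4064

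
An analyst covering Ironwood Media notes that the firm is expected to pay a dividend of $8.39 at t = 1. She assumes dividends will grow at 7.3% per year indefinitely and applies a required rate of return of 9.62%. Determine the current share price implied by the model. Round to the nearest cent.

$361.64

Gordon growth model: P₀ = D₁/(r − g), with D₁ = 8.39 given directly.
P₀ = 8.3900 / (0.0962 − 0.073) = 8.3900 / 0.0232 = 361.6379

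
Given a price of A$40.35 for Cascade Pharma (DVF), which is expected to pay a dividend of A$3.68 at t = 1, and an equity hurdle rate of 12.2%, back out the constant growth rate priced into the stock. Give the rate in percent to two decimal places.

3.08%

From P₀ = D₁/(r − g), the implied growth is g = r − D₁/P₀.
g = 0.122 − 3.68/40.35 = 0.122 − 0.09120 = 0.03080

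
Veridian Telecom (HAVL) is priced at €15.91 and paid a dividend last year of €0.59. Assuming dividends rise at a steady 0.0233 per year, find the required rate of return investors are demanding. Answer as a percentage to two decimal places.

6.12%

Rearranging the constant-growth DDM: r = D₁/P₀ + g.
D₁ = 0.59 × (1 + 0.0233) = 0.6037.
r = 0.6037 / 15.91 + 0.0233 = 0.03795 + 0.0233 = 0.06125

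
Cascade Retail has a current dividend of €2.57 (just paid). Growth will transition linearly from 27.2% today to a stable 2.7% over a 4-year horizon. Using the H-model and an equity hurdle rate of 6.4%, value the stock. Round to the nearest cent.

€105.37

H-model: P₀ = D₀[(1+g_L) + H(g_S−g_L)]/(r−g_L), with H = 4/2 = 2.
P₀ = 2.57 × [(1+0.027) + 2×(0.272−0.027)] / (0.064−0.027)
   = 2.57 × 1.5170 / 0.037 = 105.3700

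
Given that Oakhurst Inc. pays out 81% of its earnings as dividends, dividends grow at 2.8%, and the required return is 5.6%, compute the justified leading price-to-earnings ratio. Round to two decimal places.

28.93

Justified leading P/E = b/(r−g) = 0.81/(0.056−0.028) = 28.9286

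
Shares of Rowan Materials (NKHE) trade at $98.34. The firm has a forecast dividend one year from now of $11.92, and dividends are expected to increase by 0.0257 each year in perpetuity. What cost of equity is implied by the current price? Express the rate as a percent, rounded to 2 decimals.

14.69%

Rearranging the constant-growth DDM: r = D₁/P₀ + g.
r = 11.9200 / 98.34 + 0.0257 = 0.12121 + 0.0257 = 0.14691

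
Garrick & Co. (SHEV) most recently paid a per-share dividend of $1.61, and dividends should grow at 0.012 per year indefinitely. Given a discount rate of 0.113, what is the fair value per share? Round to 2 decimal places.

$16.13

Gordon growth model: P₀ = D₁/(r − g). D₁ = 1.61 × (1 + 0.012) = 1.6293.
P₀ = 1.6293 / (0.113 − 0.012) = 1.6293 / 0.101 = 16.1319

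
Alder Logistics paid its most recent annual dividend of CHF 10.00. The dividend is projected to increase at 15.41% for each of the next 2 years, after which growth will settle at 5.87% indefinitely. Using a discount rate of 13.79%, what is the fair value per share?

Two-stage DDM. Project D₁…D_2 at 0.1541, terminal growth 0.0587, discount at r = 0.1379.
D_1 = 11.5410
D_2 = 13.3195
Terminal value at t=2: TV = D_3/(r−g) = 14.1013/(0.1379−0.0587) = 178.0470
P₀ = 11.5410/(1+0.1379)^1 + 13.3195/(1+0.1379)^2 + 178.0470/(1+0.1379)^2 = 157.9366

CHF 157.94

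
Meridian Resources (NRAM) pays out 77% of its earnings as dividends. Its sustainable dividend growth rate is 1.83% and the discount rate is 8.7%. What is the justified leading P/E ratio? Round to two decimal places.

11.21

Justified leading P/E = b/(r−g) = 0.77/(0.087−0.0183) = 11.2082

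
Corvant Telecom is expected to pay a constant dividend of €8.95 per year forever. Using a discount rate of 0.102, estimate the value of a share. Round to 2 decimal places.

€87.75

Zero-growth DDM (perpetuity): P₀ = D/r = 8.95 / 0.102 = 87.7451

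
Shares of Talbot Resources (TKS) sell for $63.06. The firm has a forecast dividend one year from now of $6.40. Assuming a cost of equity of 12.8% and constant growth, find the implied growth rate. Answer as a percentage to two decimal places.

2.65%

From P₀ = D₁/(r − g), the implied growth is g = r − D₁/P₀.
g = 0.128 − 6.40/63.06 = 0.128 − 0.10149 = 0.02651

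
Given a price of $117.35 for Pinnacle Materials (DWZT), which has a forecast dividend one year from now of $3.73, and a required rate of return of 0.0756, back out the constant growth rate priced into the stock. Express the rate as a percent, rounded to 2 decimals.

From P₀ = D₁/(r − g), the implied growth is g = r − D₁/P₀.
g = 0.0756 − 3.73/117.35 = 0.0756 − 0.03179 = 0.04381

4.38%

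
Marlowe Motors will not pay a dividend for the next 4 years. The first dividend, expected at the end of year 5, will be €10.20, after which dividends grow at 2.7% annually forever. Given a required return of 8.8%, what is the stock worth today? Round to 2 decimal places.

Deferred-dividend DDM. At t=4 the remaining stream is a growing perpetuity with first payment D_5 = 10.20.
V_4 = D_5/(r−g) = 10.20/(0.088−0.027) = 167.2131
P₀ = V_4/(1+r)^4 = 167.2131/(1+0.088)^4 = 119.3314

€119.33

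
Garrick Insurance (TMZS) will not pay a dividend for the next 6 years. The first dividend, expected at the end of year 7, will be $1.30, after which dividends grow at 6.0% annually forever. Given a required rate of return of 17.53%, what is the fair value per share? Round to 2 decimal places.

$4.28

Deferred-dividend DDM. At t=6 the remaining stream is a growing perpetuity with first payment D_7 = 1.30.
V_6 = D_7/(r−g) = 1.30/(0.1753−0.06) = 11.2749
P₀ = V_6/(1+r)^6 = 11.2749/(1+0.1753)^6 = 4.2778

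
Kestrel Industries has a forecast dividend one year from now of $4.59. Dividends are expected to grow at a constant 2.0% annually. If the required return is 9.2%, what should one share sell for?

Gordon growth model: P₀ = D₁/(r − g), with D₁ = 4.59 given directly.
P₀ = 4.5900 / (0.092 − 0.02) = 4.5900 / 0.072 = 63.7500

$63.75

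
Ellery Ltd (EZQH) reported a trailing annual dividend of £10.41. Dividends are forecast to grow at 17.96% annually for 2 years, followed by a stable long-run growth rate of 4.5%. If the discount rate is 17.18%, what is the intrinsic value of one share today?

Two-stage DDM. Project D₁…D_2 at 0.1796, terminal growth 0.045, discount at r = 0.1718.
D_1 = 12.2796
D_2 = 14.4851
Terminal value at t=2: TV = D_3/(r−g) = 15.1369/(0.1718−0.045) = 119.3761
P₀ = 12.2796/(1+0.1718)^1 + 14.4851/(1+0.1718)^2 + 119.3761/(1+0.1718)^2 = 107.9665

£107.97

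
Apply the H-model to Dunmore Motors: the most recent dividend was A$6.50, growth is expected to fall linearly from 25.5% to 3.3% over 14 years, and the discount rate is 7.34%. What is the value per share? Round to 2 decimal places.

H-model: P₀ = D₀[(1+g_L) + H(g_S−g_L)]/(r−g_L), with H = 14/2 = 7.
P₀ = 6.50 × [(1+0.033) + 7×(0.255−0.033)] / (0.0734−0.033)
   = 6.50 × 2.5870 / 0.0404 = 416.2252

A$416.23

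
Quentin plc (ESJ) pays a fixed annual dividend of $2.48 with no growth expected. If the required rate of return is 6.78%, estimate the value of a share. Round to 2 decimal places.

$36.58

Zero-growth DDM (perpetuity): P₀ = D/r = 2.48 / 0.0678 = 36.5782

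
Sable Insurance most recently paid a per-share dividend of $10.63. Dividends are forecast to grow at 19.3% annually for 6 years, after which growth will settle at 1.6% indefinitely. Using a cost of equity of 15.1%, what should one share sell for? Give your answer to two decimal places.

Two-stage DDM. Project D₁…D_6 at 0.193, terminal growth 0.016, discount at r = 0.151.
D_1 = 12.6816
D_2 = 15.1291
D_3 = 18.0491
D_4 = 21.5325
D_5 = 25.6883
D_6 = 30.6462
Terminal value at t=6: TV = D_7/(r−g) = 31.1365/(0.151−0.016) = 230.6407
P₀ = 12.6816/(1+0.151)^1 + 15.1291/(1+0.151)^2 + 18.0491/(1+0.151)^3 + 21.5325/(1+0.151)^4 + 25.6883/(1+0.151)^5 + 30.6462/(1+0.151)^6 + 230.6407/(1+0.151)^6 = 171.6332

$171.63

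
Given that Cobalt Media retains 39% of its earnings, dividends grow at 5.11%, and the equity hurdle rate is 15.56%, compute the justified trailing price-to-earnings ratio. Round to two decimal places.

Payout ratio b = 1 − 0.39 = 0.61.
Justified trailing P/E = b(1+g)/(r−g) = 0.61×(1+0.0511)/(0.1556−0.0511) = 6.1356

6.14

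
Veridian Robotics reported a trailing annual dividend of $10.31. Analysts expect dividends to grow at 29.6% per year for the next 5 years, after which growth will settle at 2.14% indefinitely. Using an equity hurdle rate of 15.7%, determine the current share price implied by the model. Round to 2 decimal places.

Two-stage DDM. Project D₁…D_5 at 0.296, terminal growth 0.0214, discount at r = 0.157.
D_1 = 13.3618
D_2 = 17.3168
D_3 = 22.4426
D_4 = 29.0856
D_5 = 37.6950
Terminal value at t=5: TV = D_6/(r−g) = 38.5017/(0.157−0.0214) = 283.9356
P₀ = 13.3618/(1+0.157)^1 + 17.3168/(1+0.157)^2 + 22.4426/(1+0.157)^3 + 29.0856/(1+0.157)^4 + 37.6950/(1+0.157)^5 + 283.9356/(1+0.157)^5 = 210.3340

$210.33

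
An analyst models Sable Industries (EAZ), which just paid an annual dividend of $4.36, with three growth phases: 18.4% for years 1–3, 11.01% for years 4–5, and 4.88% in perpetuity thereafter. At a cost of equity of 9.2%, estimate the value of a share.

$166.23

Three-stage DDM. Project D₁…D_5; terminal Gordon value at t=5 with g = 0.0488; discount at r = 0.092.
D_1 = 5.1622
D_2 = 6.1121
D_3 = 7.2367
D_4 = 8.0335
D_5 = 8.9180
TV_5 = 9.3532/(0.092−0.0488) = 216.5084
P₀ = Σ Dₜ/(1+r)ᵗ + TV_5/(1+r)^5 = 166.2348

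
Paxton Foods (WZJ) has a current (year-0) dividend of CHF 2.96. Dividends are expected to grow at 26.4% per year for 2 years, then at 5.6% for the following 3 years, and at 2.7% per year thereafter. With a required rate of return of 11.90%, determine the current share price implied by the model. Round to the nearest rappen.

CHF 52.66

Three-stage DDM. Project D₁…D_5; terminal Gordon value at t=5 with g = 0.027; discount at r = 0.119.
D_1 = 3.7414
D_2 = 4.7292
D_3 = 4.9940
D_4 = 5.2737
D_5 = 5.5690
TV_5 = 5.7194/(0.119−0.027) = 62.1670
P₀ = Σ Dₜ/(1+r)ᵗ + TV_5/(1+r)^5 = 52.6554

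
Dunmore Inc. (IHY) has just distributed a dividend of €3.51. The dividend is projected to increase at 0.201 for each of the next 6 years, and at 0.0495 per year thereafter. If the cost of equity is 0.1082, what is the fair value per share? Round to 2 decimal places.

Two-stage DDM. Project D₁…D_6 at 0.201, terminal growth 0.0495, discount at r = 0.1082.
D_1 = 4.2155
D_2 = 5.0628
D_3 = 6.0805
D_4 = 7.3026
D_5 = 8.7705
D_6 = 10.5333
Terminal value at t=6: TV = D_7/(r−g) = 11.0547/(0.1082−0.0495) = 188.3257
P₀ = 4.2155/(1+0.1082)^1 + 5.0628/(1+0.1082)^2 + 6.0805/(1+0.1082)^3 + 7.3026/(1+0.1082)^4 + 8.7705/(1+0.1082)^5 + 10.5333/(1+0.1082)^6 + 188.3257/(1+0.1082)^6 = 129.8416

€129.84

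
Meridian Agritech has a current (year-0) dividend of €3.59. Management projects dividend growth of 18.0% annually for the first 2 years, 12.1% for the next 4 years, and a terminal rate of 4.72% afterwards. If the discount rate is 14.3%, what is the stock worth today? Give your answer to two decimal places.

€60.81

Three-stage DDM. Project D₁…D_6; terminal Gordon value at t=6 with g = 0.0472; discount at r = 0.143.
D_1 = 4.2362
D_2 = 4.9987
D_3 = 5.6036
D_4 = 6.2816
D_5 = 7.0417
D_6 = 7.8937
TV_6 = 8.2663/(0.143−0.0472) = 86.2869
P₀ = Σ Dₜ/(1+r)ᵗ + TV_6/(1+r)^6 = 60.8109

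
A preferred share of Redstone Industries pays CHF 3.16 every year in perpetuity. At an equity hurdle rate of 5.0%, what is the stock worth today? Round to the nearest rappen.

Zero-growth DDM (perpetuity): P₀ = D/r = 3.16 / 0.05 = 63.2000

CHF 63.20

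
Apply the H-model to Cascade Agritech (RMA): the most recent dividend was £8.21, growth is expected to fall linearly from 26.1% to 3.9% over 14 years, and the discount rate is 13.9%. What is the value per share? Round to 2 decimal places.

H-model: P₀ = D₀[(1+g_L) + H(g_S−g_L)]/(r−g_L), with H = 14/2 = 7.
P₀ = 8.21 × [(1+0.039) + 7×(0.261−0.039)] / (0.139−0.039)
   = 8.21 × 2.5930 / 0.1 = 212.8853

£212.89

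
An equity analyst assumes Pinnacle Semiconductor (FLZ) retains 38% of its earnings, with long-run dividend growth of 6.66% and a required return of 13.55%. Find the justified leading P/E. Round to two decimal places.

Payout ratio b = 1 − 0.38 = 0.62.
Justified leading P/E = b/(r−g) = 0.62/(0.1355−0.0666) = 8.9985

9.00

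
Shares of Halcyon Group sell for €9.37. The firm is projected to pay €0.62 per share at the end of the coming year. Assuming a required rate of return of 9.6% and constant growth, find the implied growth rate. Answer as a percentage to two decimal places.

2.98%

From P₀ = D₁/(r − g), the implied growth is g = r − D₁/P₀.
g = 0.096 − 0.62/9.37 = 0.096 − 0.06617 = 0.02983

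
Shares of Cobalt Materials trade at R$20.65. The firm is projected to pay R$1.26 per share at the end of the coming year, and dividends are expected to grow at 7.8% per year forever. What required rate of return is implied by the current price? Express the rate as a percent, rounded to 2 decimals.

Rearranging the constant-growth DDM: r = D₁/P₀ + g.
r = 1.2600 / 20.65 + 0.078 = 0.06102 + 0.078 = 0.13902

13.90%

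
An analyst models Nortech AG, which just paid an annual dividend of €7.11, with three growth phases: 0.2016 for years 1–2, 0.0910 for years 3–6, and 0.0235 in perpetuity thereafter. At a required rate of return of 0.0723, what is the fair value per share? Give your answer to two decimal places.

€254.85

Three-stage DDM. Project D₁…D_6; terminal Gordon value at t=6 with g = 0.0235; discount at r = 0.0723.
D_1 = 8.5434
D_2 = 10.2657
D_3 = 11.1999
D_4 = 12.2191
D_5 = 13.3310
D_6 = 14.5442
TV_6 = 14.8859/(0.0723−0.0235) = 305.0398
P₀ = Σ Dₜ/(1+r)ᵗ + TV_6/(1+r)^6 = 254.8510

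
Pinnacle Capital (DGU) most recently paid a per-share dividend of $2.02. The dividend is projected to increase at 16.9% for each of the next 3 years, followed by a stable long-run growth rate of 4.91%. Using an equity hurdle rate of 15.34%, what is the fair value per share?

$27.38

Two-stage DDM. Project D₁…D_3 at 0.169, terminal growth 0.0491, discount at r = 0.1534.
D_1 = 2.3614
D_2 = 2.7605
D_3 = 3.2270
Terminal value at t=3: TV = D_4/(r−g) = 3.3854/(0.1534−0.0491) = 32.4584
P₀ = 2.3614/(1+0.1534)^1 + 2.7605/(1+0.1534)^2 + 3.2270/(1+0.1534)^3 + 32.4584/(1+0.1534)^3 = 27.3792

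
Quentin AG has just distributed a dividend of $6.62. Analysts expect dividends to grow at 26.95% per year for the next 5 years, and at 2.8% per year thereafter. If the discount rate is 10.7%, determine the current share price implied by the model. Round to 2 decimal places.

Two-stage DDM. Project D₁…D_5 at 0.2695, terminal growth 0.028, discount at r = 0.107.
D_1 = 8.4041
D_2 = 10.6690
D_3 = 13.5443
D_4 = 17.1945
D_5 = 21.8284
Terminal value at t=5: TV = D_6/(r−g) = 22.4396/(0.107−0.028) = 284.0453
P₀ = 8.4041/(1+0.107)^1 + 10.6690/(1+0.107)^2 + 13.5443/(1+0.107)^3 + 17.1945/(1+0.107)^4 + 21.8284/(1+0.107)^5 + 284.0453/(1+0.107)^5 = 221.7261

$221.73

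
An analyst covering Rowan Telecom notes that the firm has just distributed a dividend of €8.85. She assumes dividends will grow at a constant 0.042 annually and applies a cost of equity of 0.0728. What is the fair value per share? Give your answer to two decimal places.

€299.41

Gordon growth model: P₀ = D₁/(r − g). D₁ = 8.85 × (1 + 0.042) = 9.2217.
P₀ = 9.2217 / (0.0728 − 0.042) = 9.2217 / 0.0308 = 299.4058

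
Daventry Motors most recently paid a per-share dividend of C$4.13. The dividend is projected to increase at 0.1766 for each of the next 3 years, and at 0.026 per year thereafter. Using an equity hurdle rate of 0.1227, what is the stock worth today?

C$64.06

Two-stage DDM. Project D₁…D_3 at 0.1766, terminal growth 0.026, discount at r = 0.1227.
D_1 = 4.8594
D_2 = 5.7175
D_3 = 6.7272
Terminal value at t=3: TV = D_4/(r−g) = 6.9021/(0.1227−0.026) = 71.3769
P₀ = 4.8594/(1+0.1227)^1 + 5.7175/(1+0.1227)^2 + 6.7272/(1+0.1227)^3 + 71.3769/(1+0.1227)^3 = 64.0572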